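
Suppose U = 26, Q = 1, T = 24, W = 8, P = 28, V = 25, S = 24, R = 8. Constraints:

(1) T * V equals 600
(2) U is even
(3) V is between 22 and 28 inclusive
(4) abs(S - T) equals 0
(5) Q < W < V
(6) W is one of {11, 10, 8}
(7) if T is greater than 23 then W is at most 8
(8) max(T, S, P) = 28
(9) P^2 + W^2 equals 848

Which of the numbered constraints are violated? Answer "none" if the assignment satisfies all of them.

None — every constraint holds.

(1) T * V = 24 * 25 = 600 — satisfied.
(2) U = 26 is even — satisfied.
(3) V = 25 lies in [22, 28] — satisfied.
(4) abs(24 - 24) = 0 — satisfied.
(5) values 1 < 8 < 25 — satisfied.
(6) W = 8 is in {11, 10, 8} — satisfied.
(7) T = 24 > 23, so we need W ≤ 8; W = 8 ≤ 8 — satisfied.
(8) max(24, 24, 28) = 28 — satisfied.
(9) P^2 + W^2 = 28^2 + 8^2 = 784 + 64 = 848 — satisfied.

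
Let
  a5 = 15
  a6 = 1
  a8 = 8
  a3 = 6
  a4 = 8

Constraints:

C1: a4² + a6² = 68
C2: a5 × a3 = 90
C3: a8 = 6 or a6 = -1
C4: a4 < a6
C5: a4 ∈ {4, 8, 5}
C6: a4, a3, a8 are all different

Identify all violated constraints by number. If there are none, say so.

C1: a4² + a6² = 8² + 1² = 64 + 1 = 65, not 68  ✗
C2: a5 × a3 = 15 × 6 = 90  ✓
C3: a8 = 8 ≠ 6 and a6 = 1 ≠ -1; both disjuncts false  ✗
C4: a4 = 8, a6 = 1; 8 ≥ 1 (want <)  ✗
C5: a4 = 8 is in {4, 8, 5}  ✓
C6: a4 = a8 = 8, not all different  ✗

Constraints 1, 3, 4, 6 do not hold.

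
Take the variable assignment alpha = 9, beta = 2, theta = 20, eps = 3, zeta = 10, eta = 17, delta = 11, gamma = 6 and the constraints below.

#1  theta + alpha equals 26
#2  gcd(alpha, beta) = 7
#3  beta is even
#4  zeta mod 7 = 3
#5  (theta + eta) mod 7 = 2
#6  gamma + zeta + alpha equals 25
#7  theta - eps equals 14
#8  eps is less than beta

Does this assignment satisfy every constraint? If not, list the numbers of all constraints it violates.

#1 theta + alpha = 20 + 9 = 29, not 26  FAIL
#2 gcd(9, 2) = 1, not 7  FAIL
#3 beta = 2 is even  OK
#4 10 mod 7 = 3  OK
#5 theta + eta = 37; 37 mod 7 = 2  OK
#6 gamma + zeta + alpha = 6 + 10 + 9 = 25  OK
#7 theta - eps = 20 - 3 = 17, not 14  FAIL
#8 eps = 3, beta = 2; 3 ≥ 2 (want <)  FAIL

The assignment fails constraints 1, 2, 7, and 8.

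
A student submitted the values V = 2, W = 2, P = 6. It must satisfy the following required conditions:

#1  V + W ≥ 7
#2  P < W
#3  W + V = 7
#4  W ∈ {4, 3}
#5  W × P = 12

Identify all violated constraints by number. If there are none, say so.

#1 V + W = 2 + 2 = 4; 4 < 7, bound 7 not met  ✘
#2 P = 6, W = 2; 6 ≥ 2 (want <)  ✘
#3 W + V = 2 + 2 = 4, not 7  ✘
#4 W = 2 is not in {4, 3}  ✘
#5 W × P = 2 × 6 = 12  ✔

Violated: 1, 2, 3, 4.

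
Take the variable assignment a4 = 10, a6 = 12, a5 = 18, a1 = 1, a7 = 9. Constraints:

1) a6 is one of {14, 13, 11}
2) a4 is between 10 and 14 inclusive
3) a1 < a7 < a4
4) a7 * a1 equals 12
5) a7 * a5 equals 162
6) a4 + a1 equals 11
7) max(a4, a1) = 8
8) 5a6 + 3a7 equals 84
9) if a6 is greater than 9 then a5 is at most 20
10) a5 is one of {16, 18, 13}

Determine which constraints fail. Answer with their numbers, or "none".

Constraints 1, 4, 7, 8 do not hold.

1) a6 = 12 is not in {14, 13, 11}  FAIL
2) a4 = 10 lies in [10, 14]  OK
3) values 1 < 9 < 10  OK
4) a7 * a1 = 9 * 1 = 9, not 12  FAIL
5) a7 * a5 = 9 * 18 = 162  OK
6) a4 + a1 = 10 + 1 = 11  OK
7) max(10, 1) = 10, not 8  FAIL
8) 5a6 + 3a7 = 5(12) + 3(9) = 87, not 84  FAIL
9) a6 = 12 > 9, so we need a5 ≤ 20; a5 = 18 ≤ 20  OK
10) a5 = 18 is in {16, 18, 13}  OK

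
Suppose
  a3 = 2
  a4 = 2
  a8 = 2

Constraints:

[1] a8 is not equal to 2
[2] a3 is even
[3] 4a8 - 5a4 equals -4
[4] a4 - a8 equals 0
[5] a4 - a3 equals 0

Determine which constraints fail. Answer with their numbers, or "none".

[1] a8 = 2, but 2 is required to differ — violated.
[2] a3 = 2 is even — satisfied.
[3] 4a8 - 5a4 = 4(2) - 5(2) = -2, not -4 — violated.
[4] a4 - a8 = 2 - 2 = 0 — satisfied.
[5] a4 - a3 = 2 - 2 = 0 — satisfied.

Constraints 1 and 3 are violated.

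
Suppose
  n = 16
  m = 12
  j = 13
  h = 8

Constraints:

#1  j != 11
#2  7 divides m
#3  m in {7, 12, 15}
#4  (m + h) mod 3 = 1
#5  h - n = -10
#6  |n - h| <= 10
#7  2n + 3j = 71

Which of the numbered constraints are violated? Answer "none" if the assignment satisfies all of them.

#1 j = 13, and 13 ≠ 11 — holds.
#2 12 = 7*1 + 5, so 7 does not divide 12 — fails.
#3 m = 12 is in {7, 12, 15} — holds.
#4 m + h = 20; 20 mod 3 = 2, not 1 — fails.
#5 h - n = 8 - 16 = -8, not -10 — fails.
#6 |16 - 8| = 8; 8 ≤ 10 — holds.
#7 2n + 3j = 2(16) + 3(13) = 71 — holds.

No — constraints 2, 4, 5 are not satisfied.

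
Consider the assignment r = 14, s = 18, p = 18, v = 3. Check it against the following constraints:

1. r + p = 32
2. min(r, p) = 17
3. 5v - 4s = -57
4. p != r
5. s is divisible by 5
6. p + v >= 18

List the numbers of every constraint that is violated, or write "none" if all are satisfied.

Constraints 2 and 5 are violated.

1. r + p = 14 + 18 = 32  true
2. min(14, 18) = 14, not 17  false
3. 5v - 4s = 5(3) - 4(18) = -57  true
4. p = 18, r = 14; distinct  true
5. 18 = 5*3 + 3, so 5 does not divide 18  false
6. p + v = 18 + 3 = 21; 21 ≥ 18  true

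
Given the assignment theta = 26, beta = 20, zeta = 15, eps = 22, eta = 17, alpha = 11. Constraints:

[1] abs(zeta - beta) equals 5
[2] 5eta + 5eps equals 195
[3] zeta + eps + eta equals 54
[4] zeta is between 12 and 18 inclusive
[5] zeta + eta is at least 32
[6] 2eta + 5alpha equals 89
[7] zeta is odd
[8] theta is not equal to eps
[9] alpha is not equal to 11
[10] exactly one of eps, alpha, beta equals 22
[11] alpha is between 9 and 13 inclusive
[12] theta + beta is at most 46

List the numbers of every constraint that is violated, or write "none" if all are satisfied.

No — constraint 9 is not satisfied.

[1] abs(15 - 20) = 5 — OK.
[2] 5eta + 5eps = 5(17) + 5(22) = 195 — OK.
[3] zeta + eps + eta = 15 + 22 + 17 = 54 — OK.
[4] zeta = 15 lies in [12, 18] — OK.
[5] zeta + eta = 15 + 17 = 32; 32 ≥ 32 — OK.
[6] 2eta + 5alpha = 2(17) + 5(11) = 89 — OK.
[7] zeta = 15 is odd — OK.
[8] theta = 26, eps = 22; distinct — OK.
[9] alpha = 11, but 11 is required to differ — violated.
[10] eps=22, alpha=11, beta=20; 1 of them equals 22 — OK.
[11] alpha = 11 lies in [9, 13] — OK.
[12] theta + beta = 26 + 20 = 46; 46 ≤ 46 — OK.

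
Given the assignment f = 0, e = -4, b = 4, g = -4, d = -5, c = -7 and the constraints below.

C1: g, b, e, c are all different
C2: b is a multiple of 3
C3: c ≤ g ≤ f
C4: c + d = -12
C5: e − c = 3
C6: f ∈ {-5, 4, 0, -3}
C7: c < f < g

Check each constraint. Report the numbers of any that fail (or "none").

C1: g = e = -4, not all different — fails.
C2: 4 = 3×1 + 1, so 3 does not divide 4 — fails.
C3: values -7 ≤ -4 ≤ 0 — holds.
C4: c + d = -7 + (-5) = -12 — holds.
C5: e − c = -4 − (-7) = 3 — holds.
C6: f = 0 is in {-5, 4, 0, -3} — holds.
C7: values -7, 0, -4; f = 0 is not < g = -4 — fails.

Violated: 1, 2, and 7.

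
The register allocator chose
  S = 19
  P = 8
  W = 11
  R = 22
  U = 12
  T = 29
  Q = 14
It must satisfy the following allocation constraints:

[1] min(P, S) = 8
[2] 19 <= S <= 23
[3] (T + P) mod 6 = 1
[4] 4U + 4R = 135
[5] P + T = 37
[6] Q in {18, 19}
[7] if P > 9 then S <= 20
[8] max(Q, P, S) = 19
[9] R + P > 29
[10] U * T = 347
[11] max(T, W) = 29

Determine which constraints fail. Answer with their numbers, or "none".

[1] min(8, 19) = 8  OK
[2] S = 19 lies in [19, 23]  OK
[3] T + P = 37; 37 mod 6 = 1  OK
[4] 4U + 4R = 4(12) + 4(22) = 136, not 135  FAIL
[5] P + T = 8 + 29 = 37  OK
[6] Q = 14 is not in {18, 19}  FAIL
[7] P = 8, not > 9; antecedent false, conditional vacuously true  OK
[8] max(14, 8, 19) = 19  OK
[9] R + P = 22 + 8 = 30; 30 > 29  OK
[10] U * T = 12 * 29 = 348, not 347  FAIL
[11] max(29, 11) = 29  OK

Constraints 4, 6, and 10 do not hold.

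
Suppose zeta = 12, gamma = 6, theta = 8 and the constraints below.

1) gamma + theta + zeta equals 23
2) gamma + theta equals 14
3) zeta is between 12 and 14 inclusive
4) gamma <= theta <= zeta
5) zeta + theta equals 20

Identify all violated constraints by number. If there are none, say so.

1) gamma + theta + zeta = 6 + 8 + 12 = 26, not 23  fails
2) gamma + theta = 6 + 8 = 14  holds
3) zeta = 12 lies in [12, 14]  holds
4) values 6 <= 8 <= 12  holds
5) zeta + theta = 12 + 8 = 20  holds

The assignment fails constraint 1.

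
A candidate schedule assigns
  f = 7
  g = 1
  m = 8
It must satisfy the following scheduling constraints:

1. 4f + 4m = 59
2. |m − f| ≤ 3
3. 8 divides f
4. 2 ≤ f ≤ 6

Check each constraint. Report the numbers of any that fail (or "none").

No — constraints 1, 3, 4 are not satisfied.

1. 4f + 4m = 4(7) + 4(8) = 60, not 59 — fails.
2. |8 − 7| = 1; 1 ≤ 3 — holds.
3. 7 = 8×0 + 7, so 8 does not divide 7 — fails.
4. f = 7 is outside [2, 6] — fails.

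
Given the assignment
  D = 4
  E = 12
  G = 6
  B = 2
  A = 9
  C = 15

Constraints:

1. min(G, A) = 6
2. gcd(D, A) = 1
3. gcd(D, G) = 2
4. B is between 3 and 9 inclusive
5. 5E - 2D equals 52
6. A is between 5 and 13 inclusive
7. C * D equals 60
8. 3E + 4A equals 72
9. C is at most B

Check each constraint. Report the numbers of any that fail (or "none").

1. min(6, 9) = 6  yes
2. gcd(4, 9) = 1  yes
3. gcd(4, 6) = 2  yes
4. B = 2 is outside [3, 9]  no
5. 5E - 2D = 5(12) - 2(4) = 52  yes
6. A = 9 lies in [5, 13]  yes
7. C * D = 15 * 4 = 60  yes
8. 3E + 4A = 3(12) + 4(9) = 72  yes
9. C = 15, B = 2; 15 > 2 (want ≤)  no

Constraints 4, 9 are violated.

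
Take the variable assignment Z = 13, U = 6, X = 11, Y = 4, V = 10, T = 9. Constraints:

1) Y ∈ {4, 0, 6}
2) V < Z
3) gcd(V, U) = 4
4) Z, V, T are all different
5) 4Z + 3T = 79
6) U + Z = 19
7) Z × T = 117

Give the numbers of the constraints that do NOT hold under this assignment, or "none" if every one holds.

1) Y = 4 is in {4, 0, 6} — OK.
2) V = 10, Z = 13; 10 < 13 — OK.
3) gcd(10, 6) = 2, not 4 — violated.
4) values 13, 10, 9 are pairwise distinct — OK.
5) 4Z + 3T = 4(13) + 3(9) = 79 — OK.
6) U + Z = 6 + 13 = 19 — OK.
7) Z × T = 13 × 9 = 117 — OK.

Constraint 3 does not hold.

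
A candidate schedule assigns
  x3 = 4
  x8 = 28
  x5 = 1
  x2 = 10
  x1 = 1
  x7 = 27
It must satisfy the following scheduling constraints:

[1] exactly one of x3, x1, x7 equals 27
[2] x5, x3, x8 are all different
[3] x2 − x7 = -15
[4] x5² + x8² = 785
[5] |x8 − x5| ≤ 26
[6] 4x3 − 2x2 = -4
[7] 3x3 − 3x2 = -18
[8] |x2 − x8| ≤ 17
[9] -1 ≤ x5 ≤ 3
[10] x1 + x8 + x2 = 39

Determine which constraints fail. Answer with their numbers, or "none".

[1] x3=4, x1=1, x7=27; 1 of them equals 27 — holds.
[2] values 1, 4, 28 are pairwise distinct — holds.
[3] x2 − x7 = 10 − 27 = -17, not -15 — does not hold.
[4] x5² + x8² = 1² + 28² = 1 + 784 = 785 — holds.
[5] |28 − 1| = 27; 27 > 26, exceeds bound 26 — does not hold.
[6] 4x3 − 2x2 = 4(4) − 2(10) = -4 — holds.
[7] 3x3 − 3x2 = 3(4) − 3(10) = -18 — holds.
[8] |10 − 28| = 18; 18 > 17, exceeds bound 17 — does not hold.
[9] x5 = 1 lies in [-1, 3] — holds.
[10] x1 + x8 + x2 = 1 + 28 + 10 = 39 — holds.

Violated: 3, 5, 8.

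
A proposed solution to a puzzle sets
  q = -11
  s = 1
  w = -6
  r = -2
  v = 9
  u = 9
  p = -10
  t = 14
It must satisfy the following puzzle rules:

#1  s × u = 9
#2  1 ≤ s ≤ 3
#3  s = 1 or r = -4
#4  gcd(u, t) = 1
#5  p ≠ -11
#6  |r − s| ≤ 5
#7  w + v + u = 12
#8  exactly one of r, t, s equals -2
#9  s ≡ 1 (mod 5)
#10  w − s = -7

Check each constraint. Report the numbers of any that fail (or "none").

All constraints are satisfied.

#1 s × u = 1 × 9 = 9 — satisfied.
#2 s = 1 lies in [1, 3] — satisfied.
#3 s = 1 = 1 (first disjunct) — satisfied.
#4 gcd(9, 14) = 1 — satisfied.
#5 p = -10, and -10 ≠ -11 — satisfied.
#6 |-2 − 1| = 3; 3 ≤ 5 — satisfied.
#7 w + v + u = -6 + 9 + 9 = 12 — satisfied.
#8 r=-2, t=14, s=1; 1 of them equals -2 — satisfied.
#9 1 mod 5 = 1 — satisfied.
#10 w − s = -6 − 1 = -7 — satisfied.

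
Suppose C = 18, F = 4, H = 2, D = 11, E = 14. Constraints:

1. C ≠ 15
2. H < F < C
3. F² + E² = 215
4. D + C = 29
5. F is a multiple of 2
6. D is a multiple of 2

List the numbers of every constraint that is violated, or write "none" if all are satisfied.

No — constraints 3, 6 are not satisfied.

1. C = 18, and 18 ≠ 15  yes
2. values 2 < 4 < 18  yes
3. F² + E² = 4² + 14² = 16 + 196 = 212, not 215  no
4. D + C = 11 + 18 = 29  yes
5. 4 / 2 = 2, so 2 divides 4  yes
6. 11 = 2×5 + 1, so 2 does not divide 11  no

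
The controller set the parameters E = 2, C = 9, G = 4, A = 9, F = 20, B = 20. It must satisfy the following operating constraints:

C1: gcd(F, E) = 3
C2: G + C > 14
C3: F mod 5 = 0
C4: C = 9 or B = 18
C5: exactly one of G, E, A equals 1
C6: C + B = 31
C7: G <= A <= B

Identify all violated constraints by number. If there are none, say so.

C1: gcd(20, 2) = 2, not 3 — violated.
C2: G + C = 4 + 9 = 13; 13 ≤ 14, bound 14 not met — violated.
C3: 20 mod 5 = 0 — satisfied.
C4: C = 9 = 9 (first disjunct) — satisfied.
C5: G=4, E=2, A=9; 0 of them equal 1, not exactly one — violated.
C6: C + B = 9 + 20 = 29, not 31 — violated.
C7: values 4 <= 9 <= 20 — satisfied.

The assignment fails constraints 1, 2, 5, 6.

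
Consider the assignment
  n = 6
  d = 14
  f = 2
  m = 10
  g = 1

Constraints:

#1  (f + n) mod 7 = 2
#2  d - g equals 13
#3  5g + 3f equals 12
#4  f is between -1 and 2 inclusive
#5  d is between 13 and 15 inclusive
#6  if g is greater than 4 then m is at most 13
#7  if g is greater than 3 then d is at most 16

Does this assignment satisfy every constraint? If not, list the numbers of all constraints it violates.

Constraints 1 and 3 are violated.

#1 f + n = 8; 8 mod 7 = 1, not 2  no
#2 d - g = 14 - 1 = 13  yes
#3 5g + 3f = 5(1) + 3(2) = 11, not 12  no
#4 f = 2 lies in [-1, 2]  yes
#5 d = 14 lies in [13, 15]  yes
#6 g = 1, not > 4; antecedent false, conditional vacuously true  yes
#7 g = 1, not > 3; antecedent false, conditional vacuously true  yes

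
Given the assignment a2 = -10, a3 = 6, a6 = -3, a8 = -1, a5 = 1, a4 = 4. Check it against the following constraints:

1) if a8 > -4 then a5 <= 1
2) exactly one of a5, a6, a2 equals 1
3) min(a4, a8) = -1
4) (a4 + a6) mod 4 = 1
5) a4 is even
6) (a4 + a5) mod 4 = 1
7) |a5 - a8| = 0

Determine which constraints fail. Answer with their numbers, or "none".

The assignment fails constraint 7.

1) a8 = -1 > -4, so we need a5 ≤ 1; a5 = 1 ≤ 1  ✔
2) a5=1, a6=-3, a2=-10; 1 of them equals 1  ✔
3) min(4, -1) = -1  ✔
4) a4 + a6 = 1; 1 mod 4 = 1  ✔
5) a4 = 4 is even  ✔
6) a4 + a5 = 5; 5 mod 4 = 1  ✔
7) |1 - (-1)| = 2, not 0  ✘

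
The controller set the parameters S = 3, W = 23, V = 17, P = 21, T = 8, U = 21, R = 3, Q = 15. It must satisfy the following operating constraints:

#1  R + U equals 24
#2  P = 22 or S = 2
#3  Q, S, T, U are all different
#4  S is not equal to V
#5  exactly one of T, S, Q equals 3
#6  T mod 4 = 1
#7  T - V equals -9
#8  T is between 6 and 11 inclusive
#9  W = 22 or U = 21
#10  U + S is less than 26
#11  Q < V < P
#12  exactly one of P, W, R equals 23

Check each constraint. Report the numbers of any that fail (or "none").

#1 R + U = 3 + 21 = 24  true
#2 P = 21 ≠ 22 and S = 3 ≠ 2; both disjuncts false  false
#3 values 15, 3, 8, 21 are pairwise distinct  true
#4 S = 3, V = 17; distinct  true
#5 T=8, S=3, Q=15; 1 of them equals 3  true
#6 8 mod 4 = 0, not 1  false
#7 T - V = 8 - 17 = -9  true
#8 T = 8 lies in [6, 11]  true
#9 W = 23 ≠ 22, but U = 21 = 21 (second disjunct)  true
#10 U + S = 21 + 3 = 24; 24 < 26  true
#11 values 15 < 17 < 21  true
#12 P=21, W=23, R=3; 1 of them equals 23  true

Constraints 2 and 6 are violated.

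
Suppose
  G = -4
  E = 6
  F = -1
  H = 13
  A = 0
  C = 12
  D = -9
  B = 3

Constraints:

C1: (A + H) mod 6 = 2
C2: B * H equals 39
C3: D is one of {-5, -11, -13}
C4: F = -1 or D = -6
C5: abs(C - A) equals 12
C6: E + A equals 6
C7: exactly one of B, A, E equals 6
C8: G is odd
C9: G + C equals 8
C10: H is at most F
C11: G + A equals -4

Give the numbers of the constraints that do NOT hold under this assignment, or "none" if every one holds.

The assignment fails constraints 1, 3, 8, and 10.

C1: A + H = 13; 13 mod 6 = 1, not 2 — violated.
C2: B * H = 3 * 13 = 39 — satisfied.
C3: D = -9 is not in {-5, -11, -13} — violated.
C4: F = -1 = -1 (first disjunct) — satisfied.
C5: abs(12 - 0) = 12 — satisfied.
C6: E + A = 6 + 0 = 6 — satisfied.
C7: B=3, A=0, E=6; 1 of them equals 6 — satisfied.
C8: G = -4 is even — violated.
C9: G + C = -4 + 12 = 8 — satisfied.
C10: H = 13, F = -1; 13 > -1 (want ≤) — violated.
C11: G + A = -4 + 0 = -4 — satisfied.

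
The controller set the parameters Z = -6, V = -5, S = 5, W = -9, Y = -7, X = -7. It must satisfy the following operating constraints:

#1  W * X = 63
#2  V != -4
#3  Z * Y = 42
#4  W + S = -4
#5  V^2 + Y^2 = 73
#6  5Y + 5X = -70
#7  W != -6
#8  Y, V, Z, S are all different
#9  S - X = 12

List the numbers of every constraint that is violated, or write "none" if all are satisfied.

The assignment fails constraint 5.

#1 W * X = -9 * (-7) = 63  ✔
#2 V = -5, and -5 ≠ -4  ✔
#3 Z * Y = -6 * (-7) = 42  ✔
#4 W + S = -9 + 5 = -4  ✔
#5 V^2 + Y^2 = (-5)^2 + (-7)^2 = 25 + 49 = 74, not 73  ✘
#6 5Y + 5X = 5(-7) + 5(-7) = -70  ✔
#7 W = -9, and -9 ≠ -6  ✔
#8 values -7, -5, -6, 5 are pairwise distinct  ✔
#9 S - X = 5 - (-7) = 12  ✔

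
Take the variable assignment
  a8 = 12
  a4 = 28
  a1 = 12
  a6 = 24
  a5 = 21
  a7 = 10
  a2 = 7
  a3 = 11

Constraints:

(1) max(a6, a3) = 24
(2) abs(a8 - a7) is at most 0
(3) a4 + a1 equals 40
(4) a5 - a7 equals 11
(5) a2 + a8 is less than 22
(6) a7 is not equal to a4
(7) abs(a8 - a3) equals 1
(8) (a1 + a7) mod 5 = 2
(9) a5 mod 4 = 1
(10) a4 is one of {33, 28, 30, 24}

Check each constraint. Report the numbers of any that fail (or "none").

(1) max(24, 11) = 24  ✓
(2) abs(12 - 10) = 2; 2 > 0, exceeds bound 0  ✗
(3) a4 + a1 = 28 + 12 = 40  ✓
(4) a5 - a7 = 21 - 10 = 11  ✓
(5) a2 + a8 = 7 + 12 = 19; 19 < 22  ✓
(6) a7 = 10, a4 = 28; distinct  ✓
(7) abs(12 - 11) = 1  ✓
(8) a1 + a7 = 22; 22 mod 5 = 2  ✓
(9) 21 mod 4 = 1  ✓
(10) a4 = 28 is in {33, 28, 30, 24}  ✓

Violated: 2.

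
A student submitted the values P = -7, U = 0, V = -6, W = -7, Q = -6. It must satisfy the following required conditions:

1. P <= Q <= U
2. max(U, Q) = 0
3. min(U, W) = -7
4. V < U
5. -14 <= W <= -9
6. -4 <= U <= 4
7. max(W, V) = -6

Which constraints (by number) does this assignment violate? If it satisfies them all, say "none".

Constraint 5 is violated.

1. values -7 <= -6 <= 0  holds
2. max(0, -6) = 0  holds
3. min(0, -7) = -7  holds
4. V = -6, U = 0; -6 < 0  holds
5. W = -7 is outside [-14, -9]  fails
6. U = 0 lies in [-4, 4]  holds
7. max(-7, -6) = -6  holds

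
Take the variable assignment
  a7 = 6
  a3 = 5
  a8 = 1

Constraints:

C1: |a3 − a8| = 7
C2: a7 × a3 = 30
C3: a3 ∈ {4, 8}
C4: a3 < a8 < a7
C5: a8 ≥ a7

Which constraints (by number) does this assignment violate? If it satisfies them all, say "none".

Violated: 1, 3, 4, and 5.

C1: |5 − 1| = 4, not 7  ✘
C2: a7 × a3 = 6 × 5 = 30  ✔
C3: a3 = 5 is not in {4, 8}  ✘
C4: values 5, 1, 6; a3 = 5 is not < a8 = 1  ✘
C5: a8 = 1, a7 = 6; 1 < 6 (want ≥)  ✘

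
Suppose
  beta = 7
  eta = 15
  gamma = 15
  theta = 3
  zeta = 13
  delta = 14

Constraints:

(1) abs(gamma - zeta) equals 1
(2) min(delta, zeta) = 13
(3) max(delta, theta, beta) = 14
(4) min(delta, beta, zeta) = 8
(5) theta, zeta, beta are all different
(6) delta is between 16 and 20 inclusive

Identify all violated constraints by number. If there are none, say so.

The assignment fails constraints 1, 4, 6.

(1) abs(15 - 13) = 2, not 1 — violated.
(2) min(14, 13) = 13 — OK.
(3) max(14, 3, 7) = 14 — OK.
(4) min(14, 7, 13) = 7, not 8 — violated.
(5) values 3, 13, 7 are pairwise distinct — OK.
(6) delta = 14 is outside [16, 20] — violated.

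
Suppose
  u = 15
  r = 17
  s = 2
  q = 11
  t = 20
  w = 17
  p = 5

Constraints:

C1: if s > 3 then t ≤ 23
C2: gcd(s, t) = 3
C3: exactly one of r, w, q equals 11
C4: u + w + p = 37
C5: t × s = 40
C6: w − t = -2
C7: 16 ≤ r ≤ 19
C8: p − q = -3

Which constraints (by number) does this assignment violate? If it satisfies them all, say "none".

No — constraints 2, 6, and 8 are not satisfied.

C1: s = 2, not > 3; antecedent false, conditional vacuously true — OK.
C2: gcd(2, 20) = 2, not 3 — violated.
C3: r=17, w=17, q=11; 1 of them equals 11 — OK.
C4: u + w + p = 15 + 17 + 5 = 37 — OK.
C5: t × s = 20 × 2 = 40 — OK.
C6: w − t = 17 − 20 = -3, not -2 — violated.
C7: r = 17 lies in [16, 19] — OK.
C8: p − q = 5 − 11 = -6, not -3 — violated.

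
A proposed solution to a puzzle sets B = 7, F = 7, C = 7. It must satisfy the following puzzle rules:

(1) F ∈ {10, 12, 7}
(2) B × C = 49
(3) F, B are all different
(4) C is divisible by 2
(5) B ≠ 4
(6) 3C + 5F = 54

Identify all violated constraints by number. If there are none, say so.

Violated: 3, 4, 6.

(1) F = 7 is in {10, 12, 7} — holds.
(2) B × C = 7 × 7 = 49 — holds.
(3) F = B = 7, not all different — fails.
(4) 7 = 2×3 + 1, so 2 does not divide 7 — fails.
(5) B = 7, and 7 ≠ 4 — holds.
(6) 3C + 5F = 3(7) + 5(7) = 56, not 54 — fails.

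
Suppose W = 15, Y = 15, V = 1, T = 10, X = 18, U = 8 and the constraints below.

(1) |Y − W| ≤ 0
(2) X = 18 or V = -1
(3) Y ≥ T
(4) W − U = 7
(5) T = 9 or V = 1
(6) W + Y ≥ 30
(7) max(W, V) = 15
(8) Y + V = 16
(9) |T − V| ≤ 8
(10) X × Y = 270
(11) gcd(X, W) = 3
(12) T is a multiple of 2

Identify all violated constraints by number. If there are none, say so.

No — constraint 9 is not satisfied.

(1) |15 − 15| = 0; 0 ≤ 0 — satisfied.
(2) X = 18 = 18 (first disjunct) — satisfied.
(3) Y = 15, T = 10; 15 ≥ 10 — satisfied.
(4) W − U = 15 − 8 = 7 — satisfied.
(5) T = 10 ≠ 9, but V = 1 = 1 (second disjunct) — satisfied.
(6) W + Y = 15 + 15 = 30; 30 ≥ 30 — satisfied.
(7) max(15, 1) = 15 — satisfied.
(8) Y + V = 15 + 1 = 16 — satisfied.
(9) |10 − 1| = 9; 9 > 8, exceeds bound 8 — violated.
(10) X × Y = 18 × 15 = 270 — satisfied.
(11) gcd(18, 15) = 3 — satisfied.
(12) 10 / 2 = 5, so 2 divides 10 — satisfied.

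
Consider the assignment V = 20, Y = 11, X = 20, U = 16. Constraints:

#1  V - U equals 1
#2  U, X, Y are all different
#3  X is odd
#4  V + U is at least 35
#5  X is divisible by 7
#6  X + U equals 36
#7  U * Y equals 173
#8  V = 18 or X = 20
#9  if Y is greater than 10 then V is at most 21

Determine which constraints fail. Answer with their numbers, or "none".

#1 V - U = 20 - 16 = 4, not 1  ✗
#2 values 16, 20, 11 are pairwise distinct  ✓
#3 X = 20 is even  ✗
#4 V + U = 20 + 16 = 36; 36 ≥ 35  ✓
#5 20 = 7*2 + 6, so 7 does not divide 20  ✗
#6 X + U = 20 + 16 = 36  ✓
#7 U * Y = 16 * 11 = 176, not 173  ✗
#8 V = 20 ≠ 18, but X = 20 = 20 (second disjunct)  ✓
#9 Y = 11 > 10, so we need V ≤ 21; V = 20 ≤ 21  ✓

Constraints 1, 3, 5, and 7 do not hold.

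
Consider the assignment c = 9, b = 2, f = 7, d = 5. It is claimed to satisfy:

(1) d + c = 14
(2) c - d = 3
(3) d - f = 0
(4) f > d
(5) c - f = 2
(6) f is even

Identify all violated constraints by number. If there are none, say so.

Violated: 2, 3, and 6.

(1) d + c = 5 + 9 = 14  ✔
(2) c - d = 9 - 5 = 4, not 3  ✘
(3) d - f = 5 - 7 = -2, not 0  ✘
(4) f = 7, d = 5; 7 > 5  ✔
(5) c - f = 9 - 7 = 2  ✔
(6) f = 7 is odd  ✘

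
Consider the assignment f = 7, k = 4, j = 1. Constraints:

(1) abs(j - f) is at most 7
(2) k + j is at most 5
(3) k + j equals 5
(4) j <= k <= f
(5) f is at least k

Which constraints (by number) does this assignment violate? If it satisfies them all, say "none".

The assignment satisfies every constraint.

(1) abs(1 - 7) = 6; 6 ≤ 7 — holds.
(2) k + j = 4 + 1 = 5; 5 ≤ 5 — holds.
(3) k + j = 4 + 1 = 5 — holds.
(4) values 1 <= 4 <= 7 — holds.
(5) f = 7, k = 4; 7 ≥ 4 — holds.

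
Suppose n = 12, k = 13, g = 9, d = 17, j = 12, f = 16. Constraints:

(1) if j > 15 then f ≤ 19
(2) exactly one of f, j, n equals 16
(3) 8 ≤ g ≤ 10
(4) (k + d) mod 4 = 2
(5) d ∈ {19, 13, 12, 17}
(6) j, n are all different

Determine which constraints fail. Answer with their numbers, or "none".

(1) j = 12, not > 15; antecedent false, conditional vacuously true — OK.
(2) f=16, j=12, n=12; 1 of them equals 16 — OK.
(3) g = 9 lies in [8, 10] — OK.
(4) k + d = 30; 30 mod 4 = 2 — OK.
(5) d = 17 is in {19, 13, 12, 17} — OK.
(6) j = n = 12, not all different — violated.

No — constraint 6 is not satisfied.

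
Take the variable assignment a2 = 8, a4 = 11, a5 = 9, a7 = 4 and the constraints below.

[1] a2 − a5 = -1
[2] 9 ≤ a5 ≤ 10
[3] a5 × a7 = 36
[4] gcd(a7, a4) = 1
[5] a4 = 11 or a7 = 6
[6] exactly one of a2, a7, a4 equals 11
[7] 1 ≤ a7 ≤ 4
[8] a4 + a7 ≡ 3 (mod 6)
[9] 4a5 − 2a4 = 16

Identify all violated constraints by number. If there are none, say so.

Violated: 9.

[1] a2 − a5 = 8 − 9 = -1  yes
[2] a5 = 9 lies in [9, 10]  yes
[3] a5 × a7 = 9 × 4 = 36  yes
[4] gcd(4, 11) = 1  yes
[5] a4 = 11 = 11 (first disjunct)  yes
[6] a2=8, a7=4, a4=11; 1 of them equals 11  yes
[7] a7 = 4 lies in [1, 4]  yes
[8] a4 + a7 = 15; 15 mod 6 = 3  yes
[9] 4a5 − 2a4 = 4(9) − 2(11) = 14, not 16  no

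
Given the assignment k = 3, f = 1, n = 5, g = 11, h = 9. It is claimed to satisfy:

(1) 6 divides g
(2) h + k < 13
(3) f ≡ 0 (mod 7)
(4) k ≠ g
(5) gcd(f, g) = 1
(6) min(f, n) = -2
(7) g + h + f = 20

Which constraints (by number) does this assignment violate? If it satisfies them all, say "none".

No — constraints 1, 3, 6, and 7 are not satisfied.

(1) 11 = 6×1 + 5, so 6 does not divide 11  fails
(2) h + k = 9 + 3 = 12; 12 < 13  holds
(3) 1 mod 7 = 1, not 0  fails
(4) k = 3, g = 11; distinct  holds
(5) gcd(1, 11) = 1  holds
(6) min(1, 5) = 1, not -2  fails
(7) g + h + f = 11 + 9 + 1 = 21, not 20  fails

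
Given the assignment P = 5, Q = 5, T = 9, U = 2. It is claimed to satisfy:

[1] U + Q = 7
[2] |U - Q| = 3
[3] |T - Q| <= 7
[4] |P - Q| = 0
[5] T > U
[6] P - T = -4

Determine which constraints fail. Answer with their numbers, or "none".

No violations.

[1] U + Q = 2 + 5 = 7 — satisfied.
[2] |2 - 5| = 3 — satisfied.
[3] |9 - 5| = 4; 4 ≤ 7 — satisfied.
[4] |5 - 5| = 0 — satisfied.
[5] T = 9, U = 2; 9 > 2 — satisfied.
[6] P - T = 5 - 9 = -4 — satisfied.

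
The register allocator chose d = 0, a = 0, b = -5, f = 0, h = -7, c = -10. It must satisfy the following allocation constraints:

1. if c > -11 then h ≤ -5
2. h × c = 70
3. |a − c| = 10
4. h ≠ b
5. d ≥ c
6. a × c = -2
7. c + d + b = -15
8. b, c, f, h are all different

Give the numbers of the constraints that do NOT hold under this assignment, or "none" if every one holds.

1. c = -10 > -11, so we need h ≤ -5; h = -7 ≤ -5 — holds.
2. h × c = -7 × (-10) = 70 — holds.
3. |0 − (-10)| = 10 — holds.
4. h = -7, b = -5; distinct — holds.
5. d = 0, c = -10; 0 ≥ -10 — holds.
6. a × c = 0 × (-10) = 0, not -2 — fails.
7. c + d + b = -10 + 0 + (-5) = -15 — holds.
8. values -5, -10, 0, -7 are pairwise distinct — holds.

The assignment fails constraint 6.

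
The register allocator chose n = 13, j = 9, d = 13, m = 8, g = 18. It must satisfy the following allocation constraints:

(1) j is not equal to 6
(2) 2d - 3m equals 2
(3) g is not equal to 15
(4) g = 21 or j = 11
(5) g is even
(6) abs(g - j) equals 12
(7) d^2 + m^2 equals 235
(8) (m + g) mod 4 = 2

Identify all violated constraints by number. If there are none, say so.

Constraints 4, 6, and 7 are violated.

(1) j = 9, and 9 ≠ 6 — satisfied.
(2) 2d - 3m = 2(13) - 3(8) = 2 — satisfied.
(3) g = 18, and 18 ≠ 15 — satisfied.
(4) g = 18 ≠ 21 and j = 9 ≠ 11; both disjuncts false — violated.
(5) g = 18 is even — satisfied.
(6) abs(18 - 9) = 9, not 12 — violated.
(7) d^2 + m^2 = 13^2 + 8^2 = 169 + 64 = 233, not 235 — violated.
(8) m + g = 26; 26 mod 4 = 2 — satisfied.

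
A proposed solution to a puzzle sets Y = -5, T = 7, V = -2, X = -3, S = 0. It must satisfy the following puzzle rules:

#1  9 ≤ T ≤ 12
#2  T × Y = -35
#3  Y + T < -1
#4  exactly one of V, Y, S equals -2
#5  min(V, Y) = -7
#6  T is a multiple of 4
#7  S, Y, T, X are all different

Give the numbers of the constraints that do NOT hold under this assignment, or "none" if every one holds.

#1 T = 7 is outside [9, 12]  ✘
#2 T × Y = 7 × (-5) = -35  ✔
#3 Y + T = -5 + 7 = 2; 2 ≥ -1, bound -1 not met  ✘
#4 V=-2, Y=-5, S=0; 1 of them equals -2  ✔
#5 min(-2, -5) = -5, not -7  ✘
#6 7 = 4×1 + 3, so 4 does not divide 7  ✘
#7 values 0, -5, 7, -3 are pairwise distinct  ✔

Constraints 1, 3, 5, 6 do not hold.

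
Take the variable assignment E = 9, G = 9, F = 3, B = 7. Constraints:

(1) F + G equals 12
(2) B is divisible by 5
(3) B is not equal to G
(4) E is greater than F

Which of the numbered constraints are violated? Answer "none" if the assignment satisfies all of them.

(1) F + G = 3 + 9 = 12  true
(2) 7 = 5*1 + 2, so 5 does not divide 7  false
(3) B = 7, G = 9; distinct  true
(4) E = 9, F = 3; 9 > 3  true

No — constraint 2 is not satisfied.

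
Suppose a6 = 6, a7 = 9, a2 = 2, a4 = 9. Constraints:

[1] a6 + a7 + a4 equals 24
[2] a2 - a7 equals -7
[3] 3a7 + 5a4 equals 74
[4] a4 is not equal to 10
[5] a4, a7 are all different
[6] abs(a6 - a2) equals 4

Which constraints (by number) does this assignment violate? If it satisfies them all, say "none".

[1] a6 + a7 + a4 = 6 + 9 + 9 = 24 — holds.
[2] a2 - a7 = 2 - 9 = -7 — holds.
[3] 3a7 + 5a4 = 3(9) + 5(9) = 72, not 74 — fails.
[4] a4 = 9, and 9 ≠ 10 — holds.
[5] a4 = a7 = 9, not all different — fails.
[6] abs(6 - 2) = 4 — holds.

The assignment fails constraints 3 and 5.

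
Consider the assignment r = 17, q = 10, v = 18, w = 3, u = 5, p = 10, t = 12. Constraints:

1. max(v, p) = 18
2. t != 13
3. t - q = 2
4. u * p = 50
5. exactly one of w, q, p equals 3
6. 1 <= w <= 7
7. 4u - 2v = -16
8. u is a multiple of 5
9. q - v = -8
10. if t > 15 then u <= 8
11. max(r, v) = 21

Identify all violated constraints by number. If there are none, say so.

The assignment fails constraint 11.

1. max(18, 10) = 18 — holds.
2. t = 12, and 12 ≠ 13 — holds.
3. t - q = 12 - 10 = 2 — holds.
4. u * p = 5 * 10 = 50 — holds.
5. w=3, q=10, p=10; 1 of them equals 3 — holds.
6. w = 3 lies in [1, 7] — holds.
7. 4u - 2v = 4(5) - 2(18) = -16 — holds.
8. 5 / 5 = 1, so 5 divides 5 — holds.
9. q - v = 10 - 18 = -8 — holds.
10. t = 12, not > 15; antecedent false, conditional vacuously true — holds.
11. max(17, 18) = 18, not 21 — fails.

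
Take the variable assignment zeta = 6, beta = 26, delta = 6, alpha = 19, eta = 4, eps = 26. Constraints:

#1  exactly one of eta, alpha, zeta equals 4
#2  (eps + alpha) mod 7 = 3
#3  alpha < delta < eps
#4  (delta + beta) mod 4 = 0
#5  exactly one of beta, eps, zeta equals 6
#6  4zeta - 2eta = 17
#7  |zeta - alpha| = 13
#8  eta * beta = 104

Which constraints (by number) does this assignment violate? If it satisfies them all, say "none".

#1 eta=4, alpha=19, zeta=6; 1 of them equals 4  ✓
#2 eps + alpha = 45; 45 mod 7 = 3  ✓
#3 values 19, 6, 26; alpha = 19 is not < delta = 6  ✗
#4 delta + beta = 32; 32 mod 4 = 0  ✓
#5 beta=26, eps=26, zeta=6; 1 of them equals 6  ✓
#6 4zeta - 2eta = 4(6) - 2(4) = 16, not 17  ✗
#7 |6 - 19| = 13  ✓
#8 eta * beta = 4 * 26 = 104  ✓

Constraints 3 and 6 are violated.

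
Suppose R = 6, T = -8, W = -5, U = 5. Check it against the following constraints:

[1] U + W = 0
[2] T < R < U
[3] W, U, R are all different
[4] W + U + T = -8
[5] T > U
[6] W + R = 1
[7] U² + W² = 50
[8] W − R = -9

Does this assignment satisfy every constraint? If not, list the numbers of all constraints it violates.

The assignment fails constraints 2, 5, and 8.

[1] U + W = 5 + (-5) = 0  ✓
[2] values -8, 6, 5; R = 6 is not < U = 5  ✗
[3] values -5, 5, 6 are pairwise distinct  ✓
[4] W + U + T = -5 + 5 + (-8) = -8  ✓
[5] T = -8, U = 5; -8 ≤ 5 (want >)  ✗
[6] W + R = -5 + 6 = 1  ✓
[7] U² + W² = 5² + (-5)² = 25 + 25 = 50  ✓
[8] W − R = -5 − 6 = -11, not -9  ✗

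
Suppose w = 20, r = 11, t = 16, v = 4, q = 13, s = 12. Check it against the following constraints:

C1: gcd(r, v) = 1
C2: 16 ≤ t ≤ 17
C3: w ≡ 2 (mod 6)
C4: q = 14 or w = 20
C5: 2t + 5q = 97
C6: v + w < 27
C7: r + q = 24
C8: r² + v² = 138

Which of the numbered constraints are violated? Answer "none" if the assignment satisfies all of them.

No — constraint 8 is not satisfied.

C1: gcd(11, 4) = 1  ✓
C2: t = 16 lies in [16, 17]  ✓
C3: 20 mod 6 = 2  ✓
C4: q = 13 ≠ 14, but w = 20 = 20 (second disjunct)  ✓
C5: 2t + 5q = 2(16) + 5(13) = 97  ✓
C6: v + w = 4 + 20 = 24; 24 < 27  ✓
C7: r + q = 11 + 13 = 24  ✓
C8: r² + v² = 11² + 4² = 121 + 16 = 137, not 138  ✗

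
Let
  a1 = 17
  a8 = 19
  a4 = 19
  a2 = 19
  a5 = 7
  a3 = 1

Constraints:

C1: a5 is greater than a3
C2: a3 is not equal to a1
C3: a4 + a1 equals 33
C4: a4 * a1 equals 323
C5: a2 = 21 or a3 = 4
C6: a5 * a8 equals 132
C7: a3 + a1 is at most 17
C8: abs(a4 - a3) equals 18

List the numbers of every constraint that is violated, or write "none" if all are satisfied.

C1: a5 = 7, a3 = 1; 7 > 1  yes
C2: a3 = 1, a1 = 17; distinct  yes
C3: a4 + a1 = 19 + 17 = 36, not 33  no
C4: a4 * a1 = 19 * 17 = 323  yes
C5: a2 = 19 ≠ 21 and a3 = 1 ≠ 4; both disjuncts false  no
C6: a5 * a8 = 7 * 19 = 133, not 132  no
C7: a3 + a1 = 1 + 17 = 18; 18 > 17, bound 17 not met  no
C8: abs(19 - 1) = 18  yes

Violated: 3, 5, 6, and 7.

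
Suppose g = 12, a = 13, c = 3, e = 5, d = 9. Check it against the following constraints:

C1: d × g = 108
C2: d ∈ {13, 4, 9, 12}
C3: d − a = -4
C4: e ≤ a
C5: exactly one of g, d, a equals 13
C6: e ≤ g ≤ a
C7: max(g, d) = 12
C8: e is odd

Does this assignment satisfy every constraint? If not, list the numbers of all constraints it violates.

C1: d × g = 9 × 12 = 108  holds
C2: d = 9 is in {13, 4, 9, 12}  holds
C3: d − a = 9 − 13 = -4  holds
C4: e = 5, a = 13; 5 ≤ 13  holds
C5: g=12, d=9, a=13; 1 of them equals 13  holds
C6: values 5 ≤ 12 ≤ 13  holds
C7: max(12, 9) = 12  holds
C8: e = 5 is odd  holds

None — every constraint holds.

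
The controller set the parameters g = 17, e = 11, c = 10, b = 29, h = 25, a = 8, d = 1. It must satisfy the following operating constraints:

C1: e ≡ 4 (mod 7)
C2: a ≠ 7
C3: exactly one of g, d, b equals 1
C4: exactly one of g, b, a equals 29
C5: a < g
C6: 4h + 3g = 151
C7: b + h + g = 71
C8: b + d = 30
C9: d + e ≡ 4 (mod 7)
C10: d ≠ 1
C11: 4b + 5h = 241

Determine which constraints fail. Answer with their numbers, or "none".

The assignment fails constraints 9 and 10.

C1: 11 mod 7 = 4 — OK.
C2: a = 8, and 8 ≠ 7 — OK.
C3: g=17, d=1, b=29; 1 of them equals 1 — OK.
C4: g=17, b=29, a=8; 1 of them equals 29 — OK.
C5: a = 8, g = 17; 8 < 17 — OK.
C6: 4h + 3g = 4(25) + 3(17) = 151 — OK.
C7: b + h + g = 29 + 25 + 17 = 71 — OK.
C8: b + d = 29 + 1 = 30 — OK.
C9: d + e = 12; 12 mod 7 = 5, not 4 — violated.
C10: d = 1, but 1 is required to differ — violated.
C11: 4b + 5h = 4(29) + 5(25) = 241 — OK.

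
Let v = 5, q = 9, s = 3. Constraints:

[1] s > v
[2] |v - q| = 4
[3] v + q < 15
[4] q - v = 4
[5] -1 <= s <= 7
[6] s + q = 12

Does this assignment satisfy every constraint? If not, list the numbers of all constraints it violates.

No — constraint 1 is not satisfied.

[1] s = 3, v = 5; 3 ≤ 5 (want >) — violated.
[2] |5 - 9| = 4 — OK.
[3] v + q = 5 + 9 = 14; 14 < 15 — OK.
[4] q - v = 9 - 5 = 4 — OK.
[5] s = 3 lies in [-1, 7] — OK.
[6] s + q = 3 + 9 = 12 — OK.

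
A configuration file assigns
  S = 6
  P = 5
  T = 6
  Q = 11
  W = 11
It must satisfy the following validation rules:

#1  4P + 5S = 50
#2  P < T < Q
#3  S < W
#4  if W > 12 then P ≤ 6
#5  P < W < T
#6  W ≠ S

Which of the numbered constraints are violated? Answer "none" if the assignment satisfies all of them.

#1 4P + 5S = 4(5) + 5(6) = 50 — satisfied.
#2 values 5 < 6 < 11 — satisfied.
#3 S = 6, W = 11; 6 < 11 — satisfied.
#4 W = 11, not > 12; antecedent false, conditional vacuously true — satisfied.
#5 values 5, 11, 6; W = 11 is not < T = 6 — violated.
#6 W = 11, S = 6; distinct — satisfied.

Constraint 5 is violated.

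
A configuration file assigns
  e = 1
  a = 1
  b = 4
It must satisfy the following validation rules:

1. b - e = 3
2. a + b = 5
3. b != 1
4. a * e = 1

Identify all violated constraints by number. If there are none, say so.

None — every constraint holds.

1. b - e = 4 - 1 = 3  yes
2. a + b = 1 + 4 = 5  yes
3. b = 4, and 4 ≠ 1  yes
4. a * e = 1 * 1 = 1  yes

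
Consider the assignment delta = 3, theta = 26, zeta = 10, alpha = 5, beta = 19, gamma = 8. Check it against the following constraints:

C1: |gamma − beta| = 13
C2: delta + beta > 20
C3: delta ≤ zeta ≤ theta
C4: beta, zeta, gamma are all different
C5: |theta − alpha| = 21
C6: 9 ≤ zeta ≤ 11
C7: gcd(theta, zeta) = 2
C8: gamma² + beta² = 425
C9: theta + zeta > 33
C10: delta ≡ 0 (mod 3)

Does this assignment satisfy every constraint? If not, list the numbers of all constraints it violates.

C1: |8 − 19| = 11, not 13  fails
C2: delta + beta = 3 + 19 = 22; 22 > 20  holds
C3: values 3 ≤ 10 ≤ 26  holds
C4: values 19, 10, 8 are pairwise distinct  holds
C5: |26 − 5| = 21  holds
C6: zeta = 10 lies in [9, 11]  holds
C7: gcd(26, 10) = 2  holds
C8: gamma² + beta² = 8² + 19² = 64 + 361 = 425  holds
C9: theta + zeta = 26 + 10 = 36; 36 > 33  holds
C10: 3 mod 3 = 0  holds

Constraint 1 does not hold.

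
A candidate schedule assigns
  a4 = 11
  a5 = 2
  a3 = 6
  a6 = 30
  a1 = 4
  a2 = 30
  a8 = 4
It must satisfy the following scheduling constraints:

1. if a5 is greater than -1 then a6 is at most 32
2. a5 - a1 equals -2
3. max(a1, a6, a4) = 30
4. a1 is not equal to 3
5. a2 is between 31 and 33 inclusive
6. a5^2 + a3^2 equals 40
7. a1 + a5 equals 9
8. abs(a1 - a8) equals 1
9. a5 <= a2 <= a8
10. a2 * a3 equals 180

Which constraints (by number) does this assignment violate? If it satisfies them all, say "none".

The assignment fails constraints 5, 7, 8, and 9.

1. a5 = 2 > -1, so we need a6 ≤ 32; a6 = 30 ≤ 32  true
2. a5 - a1 = 2 - 4 = -2  true
3. max(4, 30, 11) = 30  true
4. a1 = 4, and 4 ≠ 3  true
5. a2 = 30 is outside [31, 33]  false
6. a5^2 + a3^2 = 2^2 + 6^2 = 4 + 36 = 40  true
7. a1 + a5 = 4 + 2 = 6, not 9  false
8. abs(4 - 4) = 0, not 1  false
9. values 2, 30, 4; a2 = 30 is not <= a8 = 4  false
10. a2 * a3 = 30 * 6 = 180  true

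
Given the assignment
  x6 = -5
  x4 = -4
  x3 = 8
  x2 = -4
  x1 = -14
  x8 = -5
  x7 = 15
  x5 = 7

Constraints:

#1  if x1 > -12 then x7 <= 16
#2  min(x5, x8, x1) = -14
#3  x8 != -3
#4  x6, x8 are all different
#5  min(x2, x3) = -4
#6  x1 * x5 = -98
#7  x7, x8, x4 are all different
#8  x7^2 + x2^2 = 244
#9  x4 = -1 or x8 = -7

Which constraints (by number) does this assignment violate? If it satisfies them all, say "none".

#1 x1 = -14, not > -12; antecedent false, conditional vacuously true  true
#2 min(7, -5, -14) = -14  true
#3 x8 = -5, and -5 ≠ -3  true
#4 x6 = x8 = -5, not all different  false
#5 min(-4, 8) = -4  true
#6 x1 * x5 = -14 * 7 = -98  true
#7 values 15, -5, -4 are pairwise distinct  true
#8 x7^2 + x2^2 = 15^2 + (-4)^2 = 225 + 16 = 241, not 244  false
#9 x4 = -4 ≠ -1 and x8 = -5 ≠ -7; both disjuncts false  false

Constraints 4, 8, and 9 do not hold.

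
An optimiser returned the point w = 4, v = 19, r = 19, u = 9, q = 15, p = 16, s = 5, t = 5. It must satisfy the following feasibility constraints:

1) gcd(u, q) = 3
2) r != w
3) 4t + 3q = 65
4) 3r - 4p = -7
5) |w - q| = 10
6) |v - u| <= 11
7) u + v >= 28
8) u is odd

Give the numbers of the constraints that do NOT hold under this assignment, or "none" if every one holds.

1) gcd(9, 15) = 3 — holds.
2) r = 19, w = 4; distinct — holds.
3) 4t + 3q = 4(5) + 3(15) = 65 — holds.
4) 3r - 4p = 3(19) - 4(16) = -7 — holds.
5) |4 - 15| = 11, not 10 — does not hold.
6) |19 - 9| = 10; 10 ≤ 11 — holds.
7) u + v = 9 + 19 = 28; 28 ≥ 28 — holds.
8) u = 9 is odd — holds.

No — constraint 5 is not satisfied.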